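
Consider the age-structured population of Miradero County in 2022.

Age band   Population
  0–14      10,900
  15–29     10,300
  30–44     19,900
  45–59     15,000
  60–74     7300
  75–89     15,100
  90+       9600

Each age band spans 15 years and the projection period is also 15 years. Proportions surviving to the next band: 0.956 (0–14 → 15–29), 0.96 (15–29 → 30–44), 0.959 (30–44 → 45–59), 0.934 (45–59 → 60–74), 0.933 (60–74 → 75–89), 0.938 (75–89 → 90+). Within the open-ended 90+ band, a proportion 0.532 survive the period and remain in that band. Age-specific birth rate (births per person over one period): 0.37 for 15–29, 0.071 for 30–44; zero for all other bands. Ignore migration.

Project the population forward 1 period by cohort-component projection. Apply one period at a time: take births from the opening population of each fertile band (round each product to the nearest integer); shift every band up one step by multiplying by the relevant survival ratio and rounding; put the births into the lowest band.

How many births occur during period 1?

5224

— Period 1 —
Births: 10300 × 0.37 = 3811, 19900 × 0.071 = 1413 → total 5224
15–29: 10900 × 0.956 = 10420
30–44: 10300 × 0.96 = 9888
45–59: 19900 × 0.959 = 19084
60–74: 15000 × 0.934 = 14010
75–89: 7300 × 0.933 = 6811
90+: 15100 × 0.938 + 9600 × 0.532 = 14164 + 5107 = 19271
End of period: [5224, 10420, 9888, 19084, 14010, 6811, 19271]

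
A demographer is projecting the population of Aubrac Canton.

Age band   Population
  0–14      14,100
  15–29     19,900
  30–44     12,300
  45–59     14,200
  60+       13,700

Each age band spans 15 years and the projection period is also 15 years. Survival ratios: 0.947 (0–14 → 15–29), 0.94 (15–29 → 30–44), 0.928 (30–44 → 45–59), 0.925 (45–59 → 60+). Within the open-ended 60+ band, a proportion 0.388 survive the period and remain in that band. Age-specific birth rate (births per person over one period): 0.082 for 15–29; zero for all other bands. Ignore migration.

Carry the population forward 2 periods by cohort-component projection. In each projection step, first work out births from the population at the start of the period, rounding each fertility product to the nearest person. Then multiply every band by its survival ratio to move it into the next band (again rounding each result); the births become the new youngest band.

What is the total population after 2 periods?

Numbering the bands 1..5 from youngest to oldest:
Period 1:
Births: 19900 * 0.082 = 1632
Band 2: 14100 * 0.947 = 13353
Band 3: 19900 * 0.94 = 18706
Band 4: 12300 * 0.928 = 11414
Band 5: 14200 * 0.925 + 13700 * 0.388 = 13135 + 5316 = 18451
→ [1632, 13353, 18706, 11414, 18451]
Period 2:
Births: 13353 * 0.082 = 1095
Band 2: 1632 * 0.947 = 1546
Band 3: 13353 * 0.94 = 12552
Band 4: 18706 * 0.928 = 17359
Band 5: 11414 * 0.925 + 18451 * 0.388 = 10558 + 7159 = 17717
→ [1095, 1546, 12552, 17359, 17717]
Total after period 2: 1095 + 1546 + 12552 + 17359 + 17717 = 50269

50269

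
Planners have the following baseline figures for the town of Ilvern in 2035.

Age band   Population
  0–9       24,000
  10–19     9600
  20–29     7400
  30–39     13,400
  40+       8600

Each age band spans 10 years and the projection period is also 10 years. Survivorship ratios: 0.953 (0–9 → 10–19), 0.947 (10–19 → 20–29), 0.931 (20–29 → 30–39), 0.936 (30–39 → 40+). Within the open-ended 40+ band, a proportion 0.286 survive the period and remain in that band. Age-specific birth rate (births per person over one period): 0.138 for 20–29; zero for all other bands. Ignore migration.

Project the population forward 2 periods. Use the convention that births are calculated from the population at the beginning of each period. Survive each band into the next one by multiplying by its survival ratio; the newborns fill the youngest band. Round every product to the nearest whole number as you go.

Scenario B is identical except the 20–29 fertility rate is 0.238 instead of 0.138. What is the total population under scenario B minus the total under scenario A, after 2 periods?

Numbering the bands 1..5 from youngest to oldest:
[period 1]
Births: 7400 × 0.138 = 1021
Band 2: 24000 × 0.953 = 22872
Band 3: 9600 × 0.947 = 9091
Band 4: 7400 × 0.931 = 6889
Band 5: 13400 × 0.936 + 8600 × 0.286 = 12542 + 2460 = 15002
Giving 1021 / 22872 / 9091 / 6889 / 15002.
[period 2]
Births: 9091 × 0.138 = 1255
Band 2: 1021 × 0.953 = 973
Band 3: 22872 × 0.947 = 21660
Band 4: 9091 × 0.931 = 8464
Band 5: 6889 × 0.936 + 15002 × 0.286 = 6448 + 4291 = 10739
Giving 1255 / 973 / 21660 / 8464 / 10739.
Scenario A total after 2 periods: 43091
Scenario B projection —
[period 1]
Births: 7400 × 0.238 = 1761
Band 2: 24000 × 0.953 = 22872
Band 3: 9600 × 0.947 = 9091
Band 4: 7400 × 0.931 = 6889
Band 5: 13400 × 0.936 + 8600 × 0.286 = 12542 + 2460 = 15002
Giving 1761 / 22872 / 9091 / 6889 / 15002.
[period 2]
Births: 9091 × 0.238 = 2164
Band 2: 1761 × 0.953 = 1678
Band 3: 22872 × 0.947 = 21660
Band 4: 9091 × 0.931 = 8464
Band 5: 6889 × 0.936 + 15002 × 0.286 = 6448 + 4291 = 10739
Giving 2164 / 1678 / 21660 / 8464 / 10739.
Scenario B total after 2 periods: 44705
Difference B − A = 44705 − 43091 = 1614

1614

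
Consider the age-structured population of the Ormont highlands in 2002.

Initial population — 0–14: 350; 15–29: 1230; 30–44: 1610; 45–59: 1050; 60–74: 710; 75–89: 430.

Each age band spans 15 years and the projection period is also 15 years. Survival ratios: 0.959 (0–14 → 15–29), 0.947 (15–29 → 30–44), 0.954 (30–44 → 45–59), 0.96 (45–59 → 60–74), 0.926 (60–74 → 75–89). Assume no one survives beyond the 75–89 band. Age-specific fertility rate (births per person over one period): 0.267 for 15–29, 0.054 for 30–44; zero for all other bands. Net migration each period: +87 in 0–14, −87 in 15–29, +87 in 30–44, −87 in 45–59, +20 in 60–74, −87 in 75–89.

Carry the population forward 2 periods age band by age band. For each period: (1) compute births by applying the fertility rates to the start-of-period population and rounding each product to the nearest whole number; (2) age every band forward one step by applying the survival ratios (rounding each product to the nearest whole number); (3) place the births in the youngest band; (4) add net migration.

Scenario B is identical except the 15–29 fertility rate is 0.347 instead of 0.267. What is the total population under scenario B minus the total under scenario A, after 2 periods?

Let band 1 be 0–14 through band 6 = 75–89.
Period 1:
Births: 1230 * 0.267 = 328  |  1610 * 0.054 = 87 → total 415
Band 2: 350 * 0.959 = 336
Band 3: 1230 * 0.947 = 1165
Band 4: 1610 * 0.954 = 1536
Band 5: 1050 * 0.96 = 1008
Band 6: 710 * 0.926 = 657
Net migration: Band 1 + 87 → 502; Band 2 − 87 → 249; Band 3 + 87 → 1252; Band 4 − 87 → 1449; Band 5 + 20 → 1028; Band 6 − 87 → 570
Giving 502 / 249 / 1252 / 1449 / 1028 / 570.
Period 2:
Births: 249 * 0.267 = 66  |  1252 * 0.054 = 68 → total 134
Band 2: 502 * 0.959 = 481
Band 3: 249 * 0.947 = 236
Band 4: 1252 * 0.954 = 1194
Band 5: 1449 * 0.96 = 1391
Band 6: 1028 * 0.926 = 952
Net migration: Band 1 + 87 → 221; Band 2 − 87 → 394; Band 3 + 87 → 323; Band 4 − 87 → 1107; Band 5 + 20 → 1411; Band 6 − 87 → 865
Giving 221 / 394 / 323 / 1107 / 1411 / 865.
Scenario A total after 2 periods: 4321
Scenario B projection —
Period 1:
Births: 1230 * 0.347 = 427  |  1610 * 0.054 = 87 → total 514
Band 2: 350 * 0.959 = 336
Band 3: 1230 * 0.947 = 1165
Band 4: 1610 * 0.954 = 1536
Band 5: 1050 * 0.96 = 1008
Band 6: 710 * 0.926 = 657
Net migration: Band 1 + 87 → 601; Band 2 − 87 → 249; Band 3 + 87 → 1252; Band 4 − 87 → 1449; Band 5 + 20 → 1028; Band 6 − 87 → 570
Giving 601 / 249 / 1252 / 1449 / 1028 / 570.
Period 2:
Births: 249 * 0.347 = 86  |  1252 * 0.054 = 68 → total 154
Band 2: 601 * 0.959 = 576
Band 3: 249 * 0.947 = 236
Band 4: 1252 * 0.954 = 1194
Band 5: 1449 * 0.96 = 1391
Band 6: 1028 * 0.926 = 952
Net migration: Band 1 + 87 → 241; Band 2 − 87 → 489; Band 3 + 87 → 323; Band 4 − 87 → 1107; Band 5 + 20 → 1411; Band 6 − 87 → 865
Giving 241 / 489 / 323 / 1107 / 1411 / 865.
Scenario B total after 2 periods: 4436
Difference B − A = 4436 − 4321 = 115

115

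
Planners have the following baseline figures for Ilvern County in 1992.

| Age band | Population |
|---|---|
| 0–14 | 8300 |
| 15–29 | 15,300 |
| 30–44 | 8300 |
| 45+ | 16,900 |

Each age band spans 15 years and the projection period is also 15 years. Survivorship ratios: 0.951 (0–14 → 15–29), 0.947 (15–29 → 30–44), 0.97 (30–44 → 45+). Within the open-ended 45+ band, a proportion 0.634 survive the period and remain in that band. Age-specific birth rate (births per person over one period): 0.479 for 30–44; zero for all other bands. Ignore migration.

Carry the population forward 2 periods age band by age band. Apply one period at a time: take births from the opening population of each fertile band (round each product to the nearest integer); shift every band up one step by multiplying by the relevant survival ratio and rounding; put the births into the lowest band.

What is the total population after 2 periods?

44148

Period 1:
Births: 8300 × 0.479 = 3976
15–29: 8300 × 0.951 = 7893
30–44: 15300 × 0.947 = 14489
45+: 8300 × 0.97 + 16900 × 0.634 = 8051 + 10715 = 18766
→ [3976, 7893, 14489, 18766]
Period 2:
Births: 14489 × 0.479 = 6940
15–29: 3976 × 0.951 = 3781
30–44: 7893 × 0.947 = 7475
45+: 14489 × 0.97 + 18766 × 0.634 = 14054 + 11898 = 25952
→ [6940, 3781, 7475, 25952]
Total after period 2: 6940 + 3781 + 7475 + 25952 = 44148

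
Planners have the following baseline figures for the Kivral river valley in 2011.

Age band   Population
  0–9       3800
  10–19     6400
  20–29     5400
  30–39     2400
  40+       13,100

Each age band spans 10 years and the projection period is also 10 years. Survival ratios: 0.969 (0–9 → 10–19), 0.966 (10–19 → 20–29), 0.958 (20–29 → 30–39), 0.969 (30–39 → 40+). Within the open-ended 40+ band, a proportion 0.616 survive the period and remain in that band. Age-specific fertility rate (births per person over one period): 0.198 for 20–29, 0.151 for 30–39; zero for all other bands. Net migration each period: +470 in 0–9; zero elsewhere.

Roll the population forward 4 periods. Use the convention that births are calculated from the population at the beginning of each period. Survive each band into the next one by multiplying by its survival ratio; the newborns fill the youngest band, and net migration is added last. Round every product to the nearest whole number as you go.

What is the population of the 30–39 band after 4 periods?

(Groups numbered youngest = 1 to oldest = 5.)
[period 1]
Births: 5400 × 0.198 = 1069, 2400 × 0.151 = 362 → total 1431
Group 2: 3800 × 0.969 = 3682
Group 3: 6400 × 0.966 = 6182
Group 4: 5400 × 0.958 = 5173
Group 5: 2400 × 0.969 + 13100 × 0.616 = 2326 + 8070 = 10396
Net migration: Group 1 + 470 → 1901
Giving 1901 / 3682 / 6182 / 5173 / 10396.
[period 2]
Births: 6182 × 0.198 = 1224, 5173 × 0.151 = 781 → total 2005
Group 2: 1901 × 0.969 = 1842
Group 3: 3682 × 0.966 = 3557
Group 4: 6182 × 0.958 = 5922
Group 5: 5173 × 0.969 + 10396 × 0.616 = 5013 + 6404 = 11417
Net migration: Group 1 + 470 → 2475
Giving 2475 / 1842 / 3557 / 5922 / 11417.
[period 3]
Births: 3557 × 0.198 = 704, 5922 × 0.151 = 894 → total 1598
Group 2: 2475 × 0.969 = 2398
Group 3: 1842 × 0.966 = 1779
Group 4: 3557 × 0.958 = 3408
Group 5: 5922 × 0.969 + 11417 × 0.616 = 5738 + 7033 = 12771
Net migration: Group 1 + 470 → 2068
Giving 2068 / 2398 / 1779 / 3408 / 12771.
[period 4]
Births: 1779 × 0.198 = 352, 3408 × 0.151 = 515 → total 867
Group 2: 2068 × 0.969 = 2004
Group 3: 2398 × 0.966 = 2316
Group 4: 1779 × 0.958 = 1704
Group 5: 3408 × 0.969 + 12771 × 0.616 = 3302 + 7867 = 11169
Net migration: Group 1 + 470 → 1337
Giving 1337 / 2004 / 2316 / 1704 / 11169.

1704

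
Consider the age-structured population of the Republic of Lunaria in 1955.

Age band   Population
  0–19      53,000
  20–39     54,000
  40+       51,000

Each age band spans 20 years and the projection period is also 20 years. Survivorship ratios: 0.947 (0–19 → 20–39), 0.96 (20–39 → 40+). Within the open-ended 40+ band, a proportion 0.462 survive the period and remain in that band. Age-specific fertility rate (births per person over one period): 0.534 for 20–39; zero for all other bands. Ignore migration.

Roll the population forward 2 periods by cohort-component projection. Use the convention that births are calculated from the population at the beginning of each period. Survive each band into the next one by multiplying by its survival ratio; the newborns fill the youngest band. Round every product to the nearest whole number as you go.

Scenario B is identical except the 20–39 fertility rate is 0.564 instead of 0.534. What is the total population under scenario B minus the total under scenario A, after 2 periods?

3040

— Period 1 —
Births: 54000 * 0.534 = 28836
20–39: 53000 * 0.947 = 50191
40+: 54000 * 0.96 + 51000 * 0.462 = 51840 + 23562 = 75402
End of period: [28836, 50191, 75402]
— Period 2 —
Births: 50191 * 0.534 = 26802
20–39: 28836 * 0.947 = 27308
40+: 50191 * 0.96 + 75402 * 0.462 = 48183 + 34836 = 83019
End of period: [26802, 27308, 83019]
Scenario A total after 2 periods: 137129
Scenario B projection —
— Period 1 —
Births: 54000 * 0.564 = 30456
20–39: 53000 * 0.947 = 50191
40+: 54000 * 0.96 + 51000 * 0.462 = 51840 + 23562 = 75402
End of period: [30456, 50191, 75402]
— Period 2 —
Births: 50191 * 0.564 = 28308
20–39: 30456 * 0.947 = 28842
40+: 50191 * 0.96 + 75402 * 0.462 = 48183 + 34836 = 83019
End of period: [28308, 28842, 83019]
Scenario B total after 2 periods: 140169
Difference B − A = 140169 − 137129 = 3040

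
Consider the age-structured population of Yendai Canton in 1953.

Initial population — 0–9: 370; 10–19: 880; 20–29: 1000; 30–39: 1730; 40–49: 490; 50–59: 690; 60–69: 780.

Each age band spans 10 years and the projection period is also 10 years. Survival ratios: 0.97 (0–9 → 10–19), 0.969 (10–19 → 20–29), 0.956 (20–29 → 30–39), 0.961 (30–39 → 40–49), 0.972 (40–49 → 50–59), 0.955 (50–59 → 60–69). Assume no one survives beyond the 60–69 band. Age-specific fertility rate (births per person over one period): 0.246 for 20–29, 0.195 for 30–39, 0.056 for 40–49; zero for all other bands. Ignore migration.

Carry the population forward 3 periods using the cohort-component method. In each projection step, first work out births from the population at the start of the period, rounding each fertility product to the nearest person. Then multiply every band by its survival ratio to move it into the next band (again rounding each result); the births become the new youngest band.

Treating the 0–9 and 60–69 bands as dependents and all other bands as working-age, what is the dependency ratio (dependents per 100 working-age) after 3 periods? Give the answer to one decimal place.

60.2

Period 1.
Births: 1000 × 0.246 = 246 ; 1730 × 0.195 = 337 ; 490 × 0.056 = 27 → 610
10–19: 370 × 0.97 = 359
20–29: 880 × 0.969 = 853
30–39: 1000 × 0.956 = 956
40–49: 1730 × 0.961 = 1663
50–59: 490 × 0.972 = 476
60–69: 690 × 0.955 = 659
Giving 610 / 359 / 853 / 956 / 1663 / 476 / 659.
Period 2.
Births: 853 × 0.246 = 210 ; 956 × 0.195 = 186 ; 1663 × 0.056 = 93 → 489
10–19: 610 × 0.97 = 592
20–29: 359 × 0.969 = 348
30–39: 853 × 0.956 = 815
40–49: 956 × 0.961 = 919
50–59: 1663 × 0.972 = 1616
60–69: 476 × 0.955 = 455
Giving 489 / 592 / 348 / 815 / 919 / 1616 / 455.
Period 3.
Births: 348 × 0.246 = 86 ; 815 × 0.195 = 159 ; 919 × 0.056 = 51 → 296
10–19: 489 × 0.97 = 474
20–29: 592 × 0.969 = 574
30–39: 348 × 0.956 = 333
40–49: 815 × 0.961 = 783
50–59: 919 × 0.972 = 893
60–69: 1616 × 0.955 = 1543
Giving 296 / 474 / 574 / 333 / 783 / 893 / 1543.
Dependents (band 0–9 + band 60–69) = 296 + 1543 = 1839; working-age = 3057; ratio = 1839/3057 × 100 = 60.2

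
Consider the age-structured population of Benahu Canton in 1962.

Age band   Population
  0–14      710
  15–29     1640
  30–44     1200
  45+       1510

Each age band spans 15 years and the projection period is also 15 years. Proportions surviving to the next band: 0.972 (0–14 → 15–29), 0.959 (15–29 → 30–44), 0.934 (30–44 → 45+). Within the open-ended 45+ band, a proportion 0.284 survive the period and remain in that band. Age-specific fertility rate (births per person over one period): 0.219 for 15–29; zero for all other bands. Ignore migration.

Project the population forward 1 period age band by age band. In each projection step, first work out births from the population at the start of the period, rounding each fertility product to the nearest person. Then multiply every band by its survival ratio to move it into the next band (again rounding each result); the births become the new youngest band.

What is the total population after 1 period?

Period 1:
Births: 1640 × 0.219 = 359
15–29: 710 × 0.972 = 690
30–44: 1640 × 0.959 = 1573
45+: 1200 × 0.934 + 1510 × 0.284 = 1121 + 429 = 1550
Population now: 0–14=359, 15–29=690, 30–44=1573, 45+=1550
Total after period 1: 359 + 690 + 1573 + 1550 = 4172

4172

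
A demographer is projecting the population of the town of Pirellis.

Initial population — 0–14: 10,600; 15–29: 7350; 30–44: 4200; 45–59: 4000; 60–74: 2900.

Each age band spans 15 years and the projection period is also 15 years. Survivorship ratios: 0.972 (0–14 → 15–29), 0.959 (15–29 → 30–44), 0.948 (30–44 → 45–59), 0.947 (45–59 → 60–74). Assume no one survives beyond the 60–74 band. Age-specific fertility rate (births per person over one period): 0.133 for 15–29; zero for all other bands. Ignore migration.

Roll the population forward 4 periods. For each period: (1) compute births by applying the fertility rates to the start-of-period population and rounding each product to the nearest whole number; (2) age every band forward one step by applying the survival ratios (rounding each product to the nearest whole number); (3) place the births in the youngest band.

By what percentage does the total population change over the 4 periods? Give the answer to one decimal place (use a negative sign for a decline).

-61.1

— Period 1 —
Births: 7350 × 0.133 = 978
15–29: 10600 × 0.972 = 10303
30–44: 7350 × 0.959 = 7049
45–59: 4200 × 0.948 = 3982
60–74: 4000 × 0.947 = 3788
Giving 978 / 10303 / 7049 / 3982 / 3788.
— Period 2 —
Births: 10303 × 0.133 = 1370
15–29: 978 × 0.972 = 951
30–44: 10303 × 0.959 = 9881
45–59: 7049 × 0.948 = 6682
60–74: 3982 × 0.947 = 3771
Giving 1370 / 951 / 9881 / 6682 / 3771.
— Period 3 —
Births: 951 × 0.133 = 126
15–29: 1370 × 0.972 = 1332
30–44: 951 × 0.959 = 912
45–59: 9881 × 0.948 = 9367
60–74: 6682 × 0.947 = 6328
Giving 126 / 1332 / 912 / 9367 / 6328.
— Period 4 —
Births: 1332 × 0.133 = 177
15–29: 126 × 0.972 = 122
30–44: 1332 × 0.959 = 1277
45–59: 912 × 0.948 = 865
60–74: 9367 × 0.947 = 8871
Giving 177 / 122 / 1277 / 865 / 8871.
Total: 29050 → 11312; change = -17738; percentage change = -61.1%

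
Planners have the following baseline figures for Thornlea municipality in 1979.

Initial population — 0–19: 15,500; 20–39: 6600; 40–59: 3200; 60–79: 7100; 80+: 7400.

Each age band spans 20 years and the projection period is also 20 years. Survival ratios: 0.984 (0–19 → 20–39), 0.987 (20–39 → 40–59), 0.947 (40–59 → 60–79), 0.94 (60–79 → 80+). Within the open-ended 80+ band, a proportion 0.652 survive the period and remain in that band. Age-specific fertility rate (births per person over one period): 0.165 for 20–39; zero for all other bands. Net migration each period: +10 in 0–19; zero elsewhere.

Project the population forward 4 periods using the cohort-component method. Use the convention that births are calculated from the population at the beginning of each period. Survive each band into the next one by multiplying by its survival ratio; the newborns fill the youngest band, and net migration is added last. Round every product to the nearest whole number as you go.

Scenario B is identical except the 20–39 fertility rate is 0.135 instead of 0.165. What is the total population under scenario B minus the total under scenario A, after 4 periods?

Call the groups 1 to 5, youngest first.
After projecting period 1:
Births: 6600 × 0.165 = 1089
Group 2: 15500 × 0.984 = 15252
Group 3: 6600 × 0.987 = 6514
Group 4: 3200 × 0.947 = 3030
Group 5: 7100 × 0.94 + 7400 × 0.652 = 6674 + 4825 = 11499
Net migration: Group 1 + 10 → 1099
Giving 1099 / 15252 / 6514 / 3030 / 11499.
After projecting period 2:
Births: 15252 × 0.165 = 2517
Group 2: 1099 × 0.984 = 1081
Group 3: 15252 × 0.987 = 15054
Group 4: 6514 × 0.947 = 6169
Group 5: 3030 × 0.94 + 11499 × 0.652 = 2848 + 7497 = 10345
Net migration: Group 1 + 10 → 2527
Giving 2527 / 1081 / 15054 / 6169 / 10345.
After projecting period 3:
Births: 1081 × 0.165 = 178
Group 2: 2527 × 0.984 = 2487
Group 3: 1081 × 0.987 = 1067
Group 4: 15054 × 0.947 = 14256
Group 5: 6169 × 0.94 + 10345 × 0.652 = 5799 + 6745 = 12544
Net migration: Group 1 + 10 → 188
Giving 188 / 2487 / 1067 / 14256 / 12544.
After projecting period 4:
Births: 2487 × 0.165 = 410
Group 2: 188 × 0.984 = 185
Group 3: 2487 × 0.987 = 2455
Group 4: 1067 × 0.947 = 1010
Group 5: 14256 × 0.94 + 12544 × 0.652 = 13401 + 8179 = 21580
Net migration: Group 1 + 10 → 420
Giving 420 / 185 / 2455 / 1010 / 21580.
Scenario A total after 4 periods: 25650
Scenario B projection —
After projecting period 1:
Births: 6600 × 0.135 = 891
Group 2: 15500 × 0.984 = 15252
Group 3: 6600 × 0.987 = 6514
Group 4: 3200 × 0.947 = 3030
Group 5: 7100 × 0.94 + 7400 × 0.652 = 6674 + 4825 = 11499
Net migration: Group 1 + 10 → 901
Giving 901 / 15252 / 6514 / 3030 / 11499.
After projecting period 2:
Births: 15252 × 0.135 = 2059
Group 2: 901 × 0.984 = 887
Group 3: 15252 × 0.987 = 15054
Group 4: 6514 × 0.947 = 6169
Group 5: 3030 × 0.94 + 11499 × 0.652 = 2848 + 7497 = 10345
Net migration: Group 1 + 10 → 2069
Giving 2069 / 887 / 15054 / 6169 / 10345.
After projecting period 3:
Births: 887 × 0.135 = 120
Group 2: 2069 × 0.984 = 2036
Group 3: 887 × 0.987 = 875
Group 4: 15054 × 0.947 = 14256
Group 5: 6169 × 0.94 + 10345 × 0.652 = 5799 + 6745 = 12544
Net migration: Group 1 + 10 → 130
Giving 130 / 2036 / 875 / 14256 / 12544.
After projecting period 4:
Births: 2036 × 0.135 = 275
Group 2: 130 × 0.984 = 128
Group 3: 2036 × 0.987 = 2010
Group 4: 875 × 0.947 = 829
Group 5: 14256 × 0.94 + 12544 × 0.652 = 13401 + 8179 = 21580
Net migration: Group 1 + 10 → 285
Giving 285 / 128 / 2010 / 829 / 21580.
Scenario B total after 4 periods: 24832
Difference B − A = 24832 − 25650 = -818

-818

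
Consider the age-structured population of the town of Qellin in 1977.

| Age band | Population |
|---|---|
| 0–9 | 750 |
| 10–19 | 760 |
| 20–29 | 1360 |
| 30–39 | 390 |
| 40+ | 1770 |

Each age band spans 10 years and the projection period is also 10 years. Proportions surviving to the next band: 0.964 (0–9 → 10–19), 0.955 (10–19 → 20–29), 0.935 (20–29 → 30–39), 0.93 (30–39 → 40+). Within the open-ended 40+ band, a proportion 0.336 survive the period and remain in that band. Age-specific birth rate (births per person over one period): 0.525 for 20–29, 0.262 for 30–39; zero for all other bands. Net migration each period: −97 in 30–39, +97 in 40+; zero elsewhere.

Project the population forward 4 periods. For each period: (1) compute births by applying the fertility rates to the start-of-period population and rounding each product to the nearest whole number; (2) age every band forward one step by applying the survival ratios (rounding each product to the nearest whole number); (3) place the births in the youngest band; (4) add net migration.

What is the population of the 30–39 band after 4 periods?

606

After projecting period 1:
Births: 1360 × 0.525 = 714, 390 × 0.262 = 102 → total 816
10–19: 750 × 0.964 = 723
20–29: 760 × 0.955 = 726
30–39: 1360 × 0.935 = 1272
40+: 390 × 0.93 + 1770 × 0.336 = 363 + 595 = 958
Net migration: 30–39 − 97 → 1175; 40+ + 97 → 1055
Giving 816 / 723 / 726 / 1175 / 1055.
After projecting period 2:
Births: 726 × 0.525 = 381, 1175 × 0.262 = 308 → total 689
10–19: 816 × 0.964 = 787
20–29: 723 × 0.955 = 690
30–39: 726 × 0.935 = 679
40+: 1175 × 0.93 + 1055 × 0.336 = 1093 + 354 = 1447
Net migration: 30–39 − 97 → 582; 40+ + 97 → 1544
Giving 689 / 787 / 690 / 582 / 1544.
After projecting period 3:
Births: 690 × 0.525 = 362, 582 × 0.262 = 152 → total 514
10–19: 689 × 0.964 = 664
20–29: 787 × 0.955 = 752
30–39: 690 × 0.935 = 645
40+: 582 × 0.93 + 1544 × 0.336 = 541 + 519 = 1060
Net migration: 30–39 − 97 → 548; 40+ + 97 → 1157
Giving 514 / 664 / 752 / 548 / 1157.
After projecting period 4:
Births: 752 × 0.525 = 395, 548 × 0.262 = 144 → total 539
10–19: 514 × 0.964 = 495
20–29: 664 × 0.955 = 634
30–39: 752 × 0.935 = 703
40+: 548 × 0.93 + 1157 × 0.336 = 510 + 389 = 899
Net migration: 30–39 − 97 → 606; 40+ + 97 → 996
Giving 539 / 495 / 634 / 606 / 996.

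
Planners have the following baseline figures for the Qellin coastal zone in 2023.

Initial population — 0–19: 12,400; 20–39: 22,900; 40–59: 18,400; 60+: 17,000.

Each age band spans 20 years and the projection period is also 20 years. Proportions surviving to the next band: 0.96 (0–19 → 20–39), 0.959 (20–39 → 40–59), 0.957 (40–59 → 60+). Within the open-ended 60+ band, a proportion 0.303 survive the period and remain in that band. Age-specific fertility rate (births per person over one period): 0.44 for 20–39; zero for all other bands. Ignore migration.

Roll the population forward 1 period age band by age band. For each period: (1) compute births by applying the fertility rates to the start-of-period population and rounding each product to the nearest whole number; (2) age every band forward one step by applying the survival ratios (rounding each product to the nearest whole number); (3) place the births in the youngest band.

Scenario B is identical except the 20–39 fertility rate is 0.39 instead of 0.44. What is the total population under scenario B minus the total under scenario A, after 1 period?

Period 1.
Births: 22900 × 0.44 = 10076
20–39: 12400 × 0.96 = 11904
40–59: 22900 × 0.959 = 21961
60+: 18400 × 0.957 + 17000 × 0.303 = 17609 + 5151 = 22760
Giving 10076 / 11904 / 21961 / 22760.
Scenario A total after 1 period: 66701
Scenario B projection —
Period 1.
Births: 22900 × 0.39 = 8931
20–39: 12400 × 0.96 = 11904
40–59: 22900 × 0.959 = 21961
60+: 18400 × 0.957 + 17000 × 0.303 = 17609 + 5151 = 22760
Giving 8931 / 11904 / 21961 / 22760.
Scenario B total after 1 period: 65556
Difference B − A = 65556 − 66701 = -1145

-1145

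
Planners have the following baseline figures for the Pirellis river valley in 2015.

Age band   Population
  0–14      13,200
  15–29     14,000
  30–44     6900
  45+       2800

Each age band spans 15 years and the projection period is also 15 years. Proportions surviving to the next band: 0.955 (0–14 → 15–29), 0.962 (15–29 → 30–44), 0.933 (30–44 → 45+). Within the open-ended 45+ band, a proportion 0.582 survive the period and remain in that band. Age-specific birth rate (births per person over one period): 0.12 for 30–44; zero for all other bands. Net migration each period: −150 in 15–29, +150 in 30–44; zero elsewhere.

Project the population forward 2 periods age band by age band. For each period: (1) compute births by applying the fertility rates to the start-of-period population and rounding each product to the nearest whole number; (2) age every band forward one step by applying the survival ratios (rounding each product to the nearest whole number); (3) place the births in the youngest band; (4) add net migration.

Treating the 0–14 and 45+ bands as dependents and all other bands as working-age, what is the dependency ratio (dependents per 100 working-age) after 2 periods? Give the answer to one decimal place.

Call the bands 1 to 4, youngest first.
[period 1]
Births: 6900 × 0.12 = 828
Band 2: 13200 × 0.955 = 12606
Band 3: 14000 × 0.962 = 13468
Band 4: 6900 × 0.933 + 2800 × 0.582 = 6438 + 1630 = 8068
Net migration: Band 2 − 150 → 12456; Band 3 + 150 → 13618
End of period: [828, 12456, 13618, 8068]
[period 2]
Births: 13618 × 0.12 = 1634
Band 2: 828 × 0.955 = 791
Band 3: 12456 × 0.962 = 11983
Band 4: 13618 × 0.933 + 8068 × 0.582 = 12706 + 4696 = 17402
Net migration: Band 2 − 150 → 641; Band 3 + 150 → 12133
End of period: [1634, 641, 12133, 17402]
Dependents (band 0–14 + band 45+) = 1634 + 17402 = 19036; working-age = 12774; ratio = 19036/12774 × 100 = 149.0

149.0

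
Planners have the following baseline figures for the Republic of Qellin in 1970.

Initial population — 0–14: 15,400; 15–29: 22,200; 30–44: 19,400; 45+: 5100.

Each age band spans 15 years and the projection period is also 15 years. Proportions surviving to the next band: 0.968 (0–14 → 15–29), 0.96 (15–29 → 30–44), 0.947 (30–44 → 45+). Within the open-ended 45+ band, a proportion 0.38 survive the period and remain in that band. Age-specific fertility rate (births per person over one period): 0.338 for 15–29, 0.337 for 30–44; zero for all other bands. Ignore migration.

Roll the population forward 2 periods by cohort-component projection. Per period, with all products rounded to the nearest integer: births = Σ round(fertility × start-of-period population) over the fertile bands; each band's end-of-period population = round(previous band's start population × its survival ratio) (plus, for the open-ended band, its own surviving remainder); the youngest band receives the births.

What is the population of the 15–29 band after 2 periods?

Call the groups 1 to 4, youngest first.
Period 1:
Births: 22200 × 0.338 = 7504 ; 19400 × 0.337 = 6538 — total 14042
Group 2: 15400 × 0.968 = 14907
Group 3: 22200 × 0.96 = 21312
Group 4: 19400 × 0.947 + 5100 × 0.38 = 18372 + 1938 = 20310
End of period: [14042, 14907, 21312, 20310]
Period 2:
Births: 14907 × 0.338 = 5039 ; 21312 × 0.337 = 7182 — total 12221
Group 2: 14042 × 0.968 = 13593
Group 3: 14907 × 0.96 = 14311
Group 4: 21312 × 0.947 + 20310 × 0.38 = 20182 + 7718 = 27900
End of period: [12221, 13593, 14311, 27900]

13593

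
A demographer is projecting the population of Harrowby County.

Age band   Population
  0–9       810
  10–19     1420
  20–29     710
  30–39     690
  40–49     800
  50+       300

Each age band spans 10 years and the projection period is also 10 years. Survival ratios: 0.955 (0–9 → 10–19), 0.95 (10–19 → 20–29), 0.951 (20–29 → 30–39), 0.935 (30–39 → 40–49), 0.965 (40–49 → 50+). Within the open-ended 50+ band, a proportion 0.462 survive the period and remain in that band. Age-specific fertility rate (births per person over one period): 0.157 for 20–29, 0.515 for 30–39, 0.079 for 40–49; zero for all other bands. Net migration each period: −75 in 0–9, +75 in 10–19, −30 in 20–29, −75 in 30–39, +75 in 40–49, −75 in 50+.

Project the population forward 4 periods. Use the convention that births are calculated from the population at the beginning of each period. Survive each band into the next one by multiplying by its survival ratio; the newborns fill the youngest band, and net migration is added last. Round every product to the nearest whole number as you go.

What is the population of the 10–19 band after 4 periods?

747

Period 1.
Births: 710 × 0.157 = 111, 690 × 0.515 = 355, 800 × 0.079 = 63 → total 529
10–19: 810 × 0.955 = 774
20–29: 1420 × 0.95 = 1349
30–39: 710 × 0.951 = 675
40–49: 690 × 0.935 = 645
50+: 800 × 0.965 + 300 × 0.462 = 772 + 139 = 911
Net migration: 0–9 − 75 → 454; 10–19 + 75 → 849; 20–29 − 30 → 1319; 30–39 − 75 → 600; 40–49 + 75 → 720; 50+ − 75 → 836
End of period: [454, 849, 1319, 600, 720, 836]
Period 2.
Births: 1319 × 0.157 = 207, 600 × 0.515 = 309, 720 × 0.079 = 57 → total 573
10–19: 454 × 0.955 = 434
20–29: 849 × 0.95 = 807
30–39: 1319 × 0.951 = 1254
40–49: 600 × 0.935 = 561
50+: 720 × 0.965 + 836 × 0.462 = 695 + 386 = 1081
Net migration: 0–9 − 75 → 498; 10–19 + 75 → 509; 20–29 − 30 → 777; 30–39 − 75 → 1179; 40–49 + 75 → 636; 50+ − 75 → 1006
End of period: [498, 509, 777, 1179, 636, 1006]
Period 3.
Births: 777 × 0.157 = 122, 1179 × 0.515 = 607, 636 × 0.079 = 50 → total 779
10–19: 498 × 0.955 = 476
20–29: 509 × 0.95 = 484
30–39: 777 × 0.951 = 739
40–49: 1179 × 0.935 = 1102
50+: 636 × 0.965 + 1006 × 0.462 = 614 + 465 = 1079
Net migration: 0–9 − 75 → 704; 10–19 + 75 → 551; 20–29 − 30 → 454; 30–39 − 75 → 664; 40–49 + 75 → 1177; 50+ − 75 → 1004
End of period: [704, 551, 454, 664, 1177, 1004]
Period 4.
Births: 454 × 0.157 = 71, 664 × 0.515 = 342, 1177 × 0.079 = 93 → total 506
10–19: 704 × 0.955 = 672
20–29: 551 × 0.95 = 523
30–39: 454 × 0.951 = 432
40–49: 664 × 0.935 = 621
50+: 1177 × 0.965 + 1004 × 0.462 = 1136 + 464 = 1600
Net migration: 0–9 − 75 → 431; 10–19 + 75 → 747; 20–29 − 30 → 493; 30–39 − 75 → 357; 40–49 + 75 → 696; 50+ − 75 → 1525
End of period: [431, 747, 493, 357, 696, 1525]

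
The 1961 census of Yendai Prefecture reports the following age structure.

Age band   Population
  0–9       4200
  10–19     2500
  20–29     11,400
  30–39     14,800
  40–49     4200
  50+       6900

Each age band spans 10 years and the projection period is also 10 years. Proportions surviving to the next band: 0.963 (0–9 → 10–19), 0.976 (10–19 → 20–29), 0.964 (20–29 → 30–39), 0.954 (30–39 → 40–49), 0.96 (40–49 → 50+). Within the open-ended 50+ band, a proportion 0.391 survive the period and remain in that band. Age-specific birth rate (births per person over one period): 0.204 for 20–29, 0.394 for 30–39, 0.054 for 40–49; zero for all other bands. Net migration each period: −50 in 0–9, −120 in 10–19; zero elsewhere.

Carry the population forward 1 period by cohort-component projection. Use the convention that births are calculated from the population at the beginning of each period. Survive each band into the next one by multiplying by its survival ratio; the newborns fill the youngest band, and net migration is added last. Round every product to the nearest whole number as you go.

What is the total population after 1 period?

Numbering the bands 1..6 from youngest to oldest:
Period 1.
Births: 11400 * 0.204 = 2326 ; 14800 * 0.394 = 5831 ; 4200 * 0.054 = 227 → total 8384
Band 2: 4200 * 0.963 = 4045
Band 3: 2500 * 0.976 = 2440
Band 4: 11400 * 0.964 = 10990
Band 5: 14800 * 0.954 = 14119
Band 6: 4200 * 0.96 + 6900 * 0.391 = 4032 + 2698 = 6730
Net migration: Band 1 − 50 → 8334; Band 2 − 120 → 3925
Population now: 0–9=8334, 10–19=3925, 20–29=2440, 30–39=10990, 40–49=14119, 50+=6730
Total after period 1: 8334 + 3925 + 2440 + 10990 + 14119 + 6730 = 46538

46538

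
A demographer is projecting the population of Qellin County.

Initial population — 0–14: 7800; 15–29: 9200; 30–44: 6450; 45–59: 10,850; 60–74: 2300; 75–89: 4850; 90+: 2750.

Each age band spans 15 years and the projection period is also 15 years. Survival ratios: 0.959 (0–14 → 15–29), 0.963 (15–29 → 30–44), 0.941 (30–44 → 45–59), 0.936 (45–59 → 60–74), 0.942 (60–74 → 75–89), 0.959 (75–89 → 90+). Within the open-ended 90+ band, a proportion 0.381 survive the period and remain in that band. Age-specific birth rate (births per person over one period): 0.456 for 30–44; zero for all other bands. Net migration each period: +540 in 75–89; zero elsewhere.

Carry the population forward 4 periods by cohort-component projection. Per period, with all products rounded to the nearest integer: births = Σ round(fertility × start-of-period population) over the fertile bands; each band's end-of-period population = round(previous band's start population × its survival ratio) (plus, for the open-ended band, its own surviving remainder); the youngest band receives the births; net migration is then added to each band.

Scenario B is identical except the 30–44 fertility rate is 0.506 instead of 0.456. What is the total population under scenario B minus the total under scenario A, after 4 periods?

Call the bands 1 to 7, youngest first.
[period 1]
Births: 6450 * 0.456 = 2941
Band 2: 7800 * 0.959 = 7480
Band 3: 9200 * 0.963 = 8860
Band 4: 6450 * 0.941 = 6069
Band 5: 10850 * 0.936 = 10156
Band 6: 2300 * 0.942 = 2167
Band 7: 4850 * 0.959 + 2750 * 0.381 = 4651 + 1048 = 5699
Net migration: Band 6 + 540 → 2707
Giving 2941 / 7480 / 8860 / 6069 / 10156 / 2707 / 5699.
[period 2]
Births: 8860 * 0.456 = 4040
Band 2: 2941 * 0.959 = 2820
Band 3: 7480 * 0.963 = 7203
Band 4: 8860 * 0.941 = 8337
Band 5: 6069 * 0.936 = 5681
Band 6: 10156 * 0.942 = 9567
Band 7: 2707 * 0.959 + 5699 * 0.381 = 2596 + 2171 = 4767
Net migration: Band 6 + 540 → 10107
Giving 4040 / 2820 / 7203 / 8337 / 5681 / 10107 / 4767.
[period 3]
Births: 7203 * 0.456 = 3285
Band 2: 4040 * 0.959 = 3874
Band 3: 2820 * 0.963 = 2716
Band 4: 7203 * 0.941 = 6778
Band 5: 8337 * 0.936 = 7803
Band 6: 5681 * 0.942 = 5352
Band 7: 10107 * 0.959 + 4767 * 0.381 = 9693 + 1816 = 11509
Net migration: Band 6 + 540 → 5892
Giving 3285 / 3874 / 2716 / 6778 / 7803 / 5892 / 11509.
[period 4]
Births: 2716 * 0.456 = 1238
Band 2: 3285 * 0.959 = 3150
Band 3: 3874 * 0.963 = 3731
Band 4: 2716 * 0.941 = 2556
Band 5: 6778 * 0.936 = 6344
Band 6: 7803 * 0.942 = 7350
Band 7: 5892 * 0.959 + 11509 * 0.381 = 5650 + 4385 = 10035
Net migration: Band 6 + 540 → 7890
Giving 1238 / 3150 / 3731 / 2556 / 6344 / 7890 / 10035.
Scenario A total after 4 periods: 34944
Scenario B projection —
[period 1]
Births: 6450 * 0.506 = 3264
Band 2: 7800 * 0.959 = 7480
Band 3: 9200 * 0.963 = 8860
Band 4: 6450 * 0.941 = 6069
Band 5: 10850 * 0.936 = 10156
Band 6: 2300 * 0.942 = 2167
Band 7: 4850 * 0.959 + 2750 * 0.381 = 4651 + 1048 = 5699
Net migration: Band 6 + 540 → 2707
Giving 3264 / 7480 / 8860 / 6069 / 10156 / 2707 / 5699.
[period 2]
Births: 8860 * 0.506 = 4483
Band 2: 3264 * 0.959 = 3130
Band 3: 7480 * 0.963 = 7203
Band 4: 8860 * 0.941 = 8337
Band 5: 6069 * 0.936 = 5681
Band 6: 10156 * 0.942 = 9567
Band 7: 2707 * 0.959 + 5699 * 0.381 = 2596 + 2171 = 4767
Net migration: Band 6 + 540 → 10107
Giving 4483 / 3130 / 7203 / 8337 / 5681 / 10107 / 4767.
[period 3]
Births: 7203 * 0.506 = 3645
Band 2: 4483 * 0.959 = 4299
Band 3: 3130 * 0.963 = 3014
Band 4: 7203 * 0.941 = 6778
Band 5: 8337 * 0.936 = 7803
Band 6: 5681 * 0.942 = 5352
Band 7: 10107 * 0.959 + 4767 * 0.381 = 9693 + 1816 = 11509
Net migration: Band 6 + 540 → 5892
Giving 3645 / 4299 / 3014 / 6778 / 7803 / 5892 / 11509.
[period 4]
Births: 3014 * 0.506 = 1525
Band 2: 3645 * 0.959 = 3496
Band 3: 4299 * 0.963 = 4140
Band 4: 3014 * 0.941 = 2836
Band 5: 6778 * 0.936 = 6344
Band 6: 7803 * 0.942 = 7350
Band 7: 5892 * 0.959 + 11509 * 0.381 = 5650 + 4385 = 10035
Net migration: Band 6 + 540 → 7890
Giving 1525 / 3496 / 4140 / 2836 / 6344 / 7890 / 10035.
Scenario B total after 4 periods: 36266
Difference B − A = 36266 − 34944 = 1322

1322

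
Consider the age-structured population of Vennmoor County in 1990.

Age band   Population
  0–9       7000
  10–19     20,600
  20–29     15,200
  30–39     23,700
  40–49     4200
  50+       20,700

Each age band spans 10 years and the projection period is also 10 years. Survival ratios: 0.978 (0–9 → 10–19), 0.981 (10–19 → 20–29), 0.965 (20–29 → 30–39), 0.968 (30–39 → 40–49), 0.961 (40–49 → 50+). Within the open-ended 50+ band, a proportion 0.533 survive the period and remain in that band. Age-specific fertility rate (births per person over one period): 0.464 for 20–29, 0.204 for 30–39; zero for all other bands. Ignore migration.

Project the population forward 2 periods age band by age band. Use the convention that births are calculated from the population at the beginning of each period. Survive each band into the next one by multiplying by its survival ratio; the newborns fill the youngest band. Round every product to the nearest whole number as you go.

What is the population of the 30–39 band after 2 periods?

Period 1:
Births: 15200 × 0.464 = 7053, 23700 × 0.204 = 4835 → 11888
10–19: 7000 × 0.978 = 6846
20–29: 20600 × 0.981 = 20209
30–39: 15200 × 0.965 = 14668
40–49: 23700 × 0.968 = 22942
50+: 4200 × 0.961 + 20700 × 0.533 = 4036 + 11033 = 15069
→ [11888, 6846, 20209, 14668, 22942, 15069]
Period 2:
Births: 20209 × 0.464 = 9377, 14668 × 0.204 = 2992 → 12369
10–19: 11888 × 0.978 = 11626
20–29: 6846 × 0.981 = 6716
30–39: 20209 × 0.965 = 19502
40–49: 14668 × 0.968 = 14199
50+: 22942 × 0.961 + 15069 × 0.533 = 22047 + 8032 = 30079
→ [12369, 11626, 6716, 19502, 14199, 30079]

19502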